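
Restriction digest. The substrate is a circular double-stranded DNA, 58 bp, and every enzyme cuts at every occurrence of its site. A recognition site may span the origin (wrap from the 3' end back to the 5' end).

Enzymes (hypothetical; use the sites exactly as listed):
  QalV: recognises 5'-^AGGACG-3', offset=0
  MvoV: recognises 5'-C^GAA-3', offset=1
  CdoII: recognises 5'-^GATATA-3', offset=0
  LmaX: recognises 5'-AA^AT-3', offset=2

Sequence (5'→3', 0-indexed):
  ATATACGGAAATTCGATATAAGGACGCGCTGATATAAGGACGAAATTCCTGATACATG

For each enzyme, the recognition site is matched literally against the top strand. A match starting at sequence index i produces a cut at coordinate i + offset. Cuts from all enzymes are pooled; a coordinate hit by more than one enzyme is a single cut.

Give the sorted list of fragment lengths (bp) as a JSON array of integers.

Per-enzyme occurrences:
  QalV (AGGACG, off=0): starts [20, 36] → cuts [20, 36]
  MvoV (CGAA, off=1): starts [40] → cuts [41]
  CdoII (GATATA, off=0): starts [14, 30, 57] → cuts [14, 30, 57]
  LmaX (AAAT, off=2): starts [8, 42] → cuts [10, 44]

Pooled cuts: [10, 14, 20, 30, 36, 41, 44, 57]

Fragments:
  10→14: 4 bp
  14→20: 6 bp
  20→30: 10 bp
  30→36: 6 bp
  36→41: 5 bp
  41→44: 3 bp
  44→57: 13 bp
  57→10 (wrap): 58-57+10 = 11 bp

[3,4,5,6,6,10,11,13]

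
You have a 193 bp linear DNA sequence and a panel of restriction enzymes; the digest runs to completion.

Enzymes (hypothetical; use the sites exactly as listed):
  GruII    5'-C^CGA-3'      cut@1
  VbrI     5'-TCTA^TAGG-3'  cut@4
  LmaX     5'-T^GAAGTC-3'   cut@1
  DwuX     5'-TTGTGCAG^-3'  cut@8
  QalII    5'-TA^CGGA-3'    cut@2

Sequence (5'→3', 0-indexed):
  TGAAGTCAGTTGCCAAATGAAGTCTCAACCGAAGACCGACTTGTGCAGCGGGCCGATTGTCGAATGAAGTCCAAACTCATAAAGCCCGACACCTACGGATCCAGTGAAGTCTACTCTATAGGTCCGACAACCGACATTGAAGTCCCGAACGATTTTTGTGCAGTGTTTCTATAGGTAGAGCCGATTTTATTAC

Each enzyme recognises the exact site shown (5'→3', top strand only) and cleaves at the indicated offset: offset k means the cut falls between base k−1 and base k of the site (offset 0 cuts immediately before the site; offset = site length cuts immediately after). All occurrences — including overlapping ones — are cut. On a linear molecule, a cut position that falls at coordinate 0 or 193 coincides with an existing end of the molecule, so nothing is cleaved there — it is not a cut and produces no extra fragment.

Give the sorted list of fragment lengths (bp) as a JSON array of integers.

Scan for sites:
  GruII CCGA/1: at [28, 35, 52, 85, 123, 130, 144, 180] ⇒ [29, 36, 53, 86, 124, 131, 145, 181]
  VbrI TCTATAGG/4: at [114, 167] ⇒ [118, 171]
  LmaX TGAAGTC/1: at [0, 17, 64, 104, 137] ⇒ [1, 18, 65, 105, 138]
  DwuX TTGTGCAG/8: at [40, 155] ⇒ [48, 163]
  QalII TACGGA/2: at [93] ⇒ [95]

All cut coordinates (distinct, sorted): [1, 18, 29, 36, 48, 53, 65, 86, 95, 105, 118, 124, 131, 138, 145, 163, 171, 181]

Fragments:
  [0,1): 1 bp
  [1,18): 17 bp
  [18,29): 11 bp
  [29,36): 7 bp
  [36,48): 12 bp
  [48,53): 5 bp
  [53,65): 12 bp
  [65,86): 21 bp
  [86,95): 9 bp
  [95,105): 10 bp
  [105,118): 13 bp
  [118,124): 6 bp
  [124,131): 7 bp
  [131,138): 7 bp
  [138,145): 7 bp
  [145,163): 18 bp
  [163,171): 8 bp
  [171,181): 10 bp
  [181,193): 12 bp

[1,5,6,7,7,7,7,8,9,10,10,11,12,12,12,13,17,18,21]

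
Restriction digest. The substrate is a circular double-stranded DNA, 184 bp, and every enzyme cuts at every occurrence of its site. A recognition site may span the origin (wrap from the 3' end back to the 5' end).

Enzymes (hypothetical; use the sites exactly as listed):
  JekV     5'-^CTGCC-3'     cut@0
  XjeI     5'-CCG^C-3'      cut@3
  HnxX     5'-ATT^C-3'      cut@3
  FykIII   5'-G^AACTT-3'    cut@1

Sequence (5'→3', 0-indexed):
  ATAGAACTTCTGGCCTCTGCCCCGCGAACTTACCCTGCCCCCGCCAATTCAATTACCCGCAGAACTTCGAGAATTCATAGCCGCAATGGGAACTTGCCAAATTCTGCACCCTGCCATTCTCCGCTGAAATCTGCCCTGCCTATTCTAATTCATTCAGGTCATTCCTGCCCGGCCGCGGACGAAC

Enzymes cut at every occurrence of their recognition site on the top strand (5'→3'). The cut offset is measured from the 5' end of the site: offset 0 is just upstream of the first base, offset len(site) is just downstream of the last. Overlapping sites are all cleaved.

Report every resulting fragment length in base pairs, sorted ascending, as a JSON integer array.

Per-enzyme occurrences:
  JekV (CTGCC, off=0): starts [16, 34, 110, 130, 135, 164] → cuts [16, 34, 110, 130, 135, 164]
  XjeI (CCGC, off=3): starts [21, 40, 56, 80, 120, 172] → cuts [24, 43, 59, 83, 123, 175]
  HnxX (ATTC, off=3): starts [46, 72, 100, 115, 141, 147, 151, 160] → cuts [49, 75, 103, 118, 144, 150, 154, 163]
  FykIII (GAACTT, off=1): starts [3, 25, 61, 89] → cuts [4, 26, 62, 90]

All cut coordinates (distinct, sorted): [4, 16, 24, 26, 34, 43, 49, 59, 62, 75, 83, 90, 103, 110, 118, 123, 130, 135, 144, 150, 154, 163, 164, 175]

Fragment lengths:
  4→16: 12 bp
  16→24: 8 bp
  24→26: 2 bp
  26→34: 8 bp
  34→43: 9 bp
  43→49: 6 bp
  49→59: 10 bp
  59→62: 3 bp
  62→75: 13 bp
  75→83: 8 bp
  83→90: 7 bp
  90→103: 13 bp
  103→110: 7 bp
  110→118: 8 bp
  118→123: 5 bp
  123→130: 7 bp
  130→135: 5 bp
  135→144: 9 bp
  144→150: 6 bp
  150→154: 4 bp
  154→163: 9 bp
  163→164: 1 bp
  164→175: 11 bp
  175→4 (wrap): 184-175+4 = 13 bp

[1,2,3,4,5,5,6,6,7,7,7,8,8,8,8,9,9,9,10,11,12,13,13,13]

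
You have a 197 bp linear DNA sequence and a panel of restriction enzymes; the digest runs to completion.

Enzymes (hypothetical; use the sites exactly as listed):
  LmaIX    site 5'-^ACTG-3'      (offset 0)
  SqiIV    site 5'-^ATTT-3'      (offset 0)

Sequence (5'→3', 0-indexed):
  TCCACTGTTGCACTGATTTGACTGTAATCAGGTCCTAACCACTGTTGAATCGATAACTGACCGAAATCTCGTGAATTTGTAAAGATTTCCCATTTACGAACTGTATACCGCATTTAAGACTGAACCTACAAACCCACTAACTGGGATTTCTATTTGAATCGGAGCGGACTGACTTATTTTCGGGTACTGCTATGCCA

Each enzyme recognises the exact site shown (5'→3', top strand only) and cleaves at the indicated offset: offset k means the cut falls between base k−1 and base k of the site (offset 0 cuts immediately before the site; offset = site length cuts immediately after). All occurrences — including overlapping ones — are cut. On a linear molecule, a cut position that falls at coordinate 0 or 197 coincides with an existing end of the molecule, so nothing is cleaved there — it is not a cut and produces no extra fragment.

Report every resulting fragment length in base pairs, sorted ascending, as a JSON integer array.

Per-enzyme occurrences:
  LmaIX ACTG/0: at [3, 11, 20, 40, 55, 99, 118, 139, 167, 185] ⇒ [3, 11, 20, 40, 55, 99, 118, 139, 167, 185]
  SqiIV ATTT/0: at [15, 74, 84, 91, 111, 145, 151, 175] ⇒ [15, 74, 84, 91, 111, 145, 151, 175]

Pooled cuts: [3, 11, 15, 20, 40, 55, 74, 84, 91, 99, 111, 118, 139, 145, 151, 167, 175, 185]

Fragment lengths:
  [0,3): 3 bp
  [3,11): 8 bp
  [11,15): 4 bp
  [15,20): 5 bp
  [20,40): 20 bp
  [40,55): 15 bp
  [55,74): 19 bp
  [74,84): 10 bp
  [84,91): 7 bp
  [91,99): 8 bp
  [99,111): 12 bp
  [111,118): 7 bp
  [118,139): 21 bp
  [139,145): 6 bp
  [145,151): 6 bp
  [151,167): 16 bp
  [167,175): 8 bp
  [175,185): 10 bp
  [185,197): 12 bp

[3,4,5,6,6,7,7,8,8,8,10,10,12,12,15,16,19,20,21]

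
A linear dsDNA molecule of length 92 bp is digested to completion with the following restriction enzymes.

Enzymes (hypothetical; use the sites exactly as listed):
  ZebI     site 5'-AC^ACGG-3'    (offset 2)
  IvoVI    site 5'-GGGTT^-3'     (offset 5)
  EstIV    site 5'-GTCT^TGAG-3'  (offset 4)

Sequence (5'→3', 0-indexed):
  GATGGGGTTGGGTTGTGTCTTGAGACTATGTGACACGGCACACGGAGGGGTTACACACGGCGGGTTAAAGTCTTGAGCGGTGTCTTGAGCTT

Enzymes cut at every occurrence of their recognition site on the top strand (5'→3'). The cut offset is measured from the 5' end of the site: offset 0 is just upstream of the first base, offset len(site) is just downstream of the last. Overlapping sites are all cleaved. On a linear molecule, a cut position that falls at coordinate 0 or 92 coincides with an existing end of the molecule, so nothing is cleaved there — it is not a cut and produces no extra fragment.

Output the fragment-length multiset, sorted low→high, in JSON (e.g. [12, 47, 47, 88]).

[4,5,6,7,7,7,9,10,11,12,14]

Site scan:
  ZebI ACACGG/2: at [32, 39, 54] ⇒ [34, 41, 56]
  IvoVI GGGTT/5: at [4, 9, 47, 61] ⇒ [9, 14, 52, 66]
  EstIV GTCTTGAG/4: at [16, 69, 81] ⇒ [20, 73, 85]

Pooled cuts: [9, 14, 20, 34, 41, 52, 56, 66, 73, 85]

Fragments:
  [0,9): 9 bp
  [9,14): 5 bp
  [14,20): 6 bp
  [20,34): 14 bp
  [34,41): 7 bp
  [41,52): 11 bp
  [52,56): 4 bp
  [56,66): 10 bp
  [66,73): 7 bp
  [73,85): 12 bp
  [85,92): 7 bp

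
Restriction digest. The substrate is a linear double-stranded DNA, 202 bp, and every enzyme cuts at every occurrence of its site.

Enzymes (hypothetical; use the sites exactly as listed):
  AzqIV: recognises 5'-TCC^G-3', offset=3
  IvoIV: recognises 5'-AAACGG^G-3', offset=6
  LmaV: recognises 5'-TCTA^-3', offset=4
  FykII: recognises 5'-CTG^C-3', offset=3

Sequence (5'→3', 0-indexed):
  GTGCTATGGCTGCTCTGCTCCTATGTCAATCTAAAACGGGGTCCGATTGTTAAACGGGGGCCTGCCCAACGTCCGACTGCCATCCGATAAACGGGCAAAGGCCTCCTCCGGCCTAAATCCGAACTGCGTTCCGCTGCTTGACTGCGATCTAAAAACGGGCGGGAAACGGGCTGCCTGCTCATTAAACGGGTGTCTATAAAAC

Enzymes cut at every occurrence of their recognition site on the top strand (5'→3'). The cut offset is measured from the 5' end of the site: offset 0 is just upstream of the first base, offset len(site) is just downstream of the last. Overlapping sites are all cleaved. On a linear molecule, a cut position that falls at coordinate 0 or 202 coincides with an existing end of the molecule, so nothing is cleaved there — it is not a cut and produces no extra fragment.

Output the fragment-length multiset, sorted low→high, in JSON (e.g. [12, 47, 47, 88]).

Per-enzyme occurrences:
  AzqIV (TCCG, off=3): starts [41, 71, 82, 106, 117, 129] → cuts [44, 74, 85, 109, 120, 132]
  IvoIV (AAACGGG, off=6): starts [33, 51, 88, 152, 163, 183] → cuts [39, 57, 94, 158, 169, 189]
  LmaV (TCTA, off=4): starts [29, 147, 192] → cuts [33, 151, 196]
  FykII (CTGC, off=3): starts [9, 14, 61, 76, 123, 133, 141, 170, 174] → cuts [12, 17, 64, 79, 126, 136, 144, 173, 177]

Pooled cuts: [12, 17, 33, 39, 44, 57, 64, 74, 79, 85, 94, 109, 120, 126, 132, 136, 144, 151, 158, 169, 173, 177, 189, 196]

Fragment lengths:
  [0,12): 12 bp
  [12,17): 5 bp
  [17,33): 16 bp
  [33,39): 6 bp
  [39,44): 5 bp
  [44,57): 13 bp
  [57,64): 7 bp
  [64,74): 10 bp
  [74,79): 5 bp
  [79,85): 6 bp
  [85,94): 9 bp
  [94,109): 15 bp
  [109,120): 11 bp
  [120,126): 6 bp
  [126,132): 6 bp
  [132,136): 4 bp
  [136,144): 8 bp
  [144,151): 7 bp
  [151,158): 7 bp
  [158,169): 11 bp
  [169,173): 4 bp
  [173,177): 4 bp
  [177,189): 12 bp
  [189,196): 7 bp
  [196,202): 6 bp

[4,4,4,5,5,5,6,6,6,6,6,7,7,7,7,8,9,10,11,11,12,12,13,15,16]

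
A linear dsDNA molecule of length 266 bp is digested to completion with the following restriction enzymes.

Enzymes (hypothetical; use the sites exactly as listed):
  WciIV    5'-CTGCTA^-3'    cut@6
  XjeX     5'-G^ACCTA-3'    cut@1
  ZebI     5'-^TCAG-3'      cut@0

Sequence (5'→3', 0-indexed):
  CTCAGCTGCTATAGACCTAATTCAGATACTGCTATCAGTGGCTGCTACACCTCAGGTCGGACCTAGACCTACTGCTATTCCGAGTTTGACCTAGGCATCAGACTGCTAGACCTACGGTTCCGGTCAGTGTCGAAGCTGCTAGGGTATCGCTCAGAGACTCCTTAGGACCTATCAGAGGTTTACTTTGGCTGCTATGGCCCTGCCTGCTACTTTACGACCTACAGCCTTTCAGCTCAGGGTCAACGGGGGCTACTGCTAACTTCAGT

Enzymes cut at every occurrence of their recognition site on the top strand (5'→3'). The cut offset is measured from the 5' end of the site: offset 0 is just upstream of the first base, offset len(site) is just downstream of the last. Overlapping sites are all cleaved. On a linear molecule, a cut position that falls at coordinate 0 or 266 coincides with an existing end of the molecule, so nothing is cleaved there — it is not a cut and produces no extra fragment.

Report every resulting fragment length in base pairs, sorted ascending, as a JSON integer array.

[1,1,3,3,4,5,5,5,6,7,7,9,9,9,10,11,11,11,12,13,13,14,15,16,18,23,25]

Scan for sites:
  WciIV CTGCTA/6: at [5, 28, 41, 71, 102, 135, 188, 203, 252] ⇒ [11, 34, 47, 77, 108, 141, 194, 209, 258]
  XjeX GACCTA/1: at [13, 59, 65, 87, 108, 165, 215] ⇒ [14, 60, 66, 88, 109, 166, 216]
  ZebI TCAG/0: at [1, 21, 34, 51, 97, 123, 150, 171, 228, 233, 261] ⇒ [1, 21, 34, 51, 97, 123, 150, 171, 228, 233, 261]

Pooled cuts: [1, 11, 14, 21, 34, 47, 51, 60, 66, 77, 88, 97, 108, 109, 123, 141, 150, 166, 171, 194, 209, 216, 228, 233, 258, 261]

Fragments:
  [0,1): 1 bp
  [1,11): 10 bp
  [11,14): 3 bp
  [14,21): 7 bp
  [21,34): 13 bp
  [34,47): 13 bp
  [47,51): 4 bp
  [51,60): 9 bp
  [60,66): 6 bp
  [66,77): 11 bp
  [77,88): 11 bp
  [88,97): 9 bp
  [97,108): 11 bp
  [108,109): 1 bp
  [109,123): 14 bp
  [123,141): 18 bp
  [141,150): 9 bp
  [150,166): 16 bp
  [166,171): 5 bp
  [171,194): 23 bp
  [194,209): 15 bp
  [209,216): 7 bp
  [216,228): 12 bp
  [228,233): 5 bp
  [233,258): 25 bp
  [258,261): 3 bp
  [261,266): 5 bp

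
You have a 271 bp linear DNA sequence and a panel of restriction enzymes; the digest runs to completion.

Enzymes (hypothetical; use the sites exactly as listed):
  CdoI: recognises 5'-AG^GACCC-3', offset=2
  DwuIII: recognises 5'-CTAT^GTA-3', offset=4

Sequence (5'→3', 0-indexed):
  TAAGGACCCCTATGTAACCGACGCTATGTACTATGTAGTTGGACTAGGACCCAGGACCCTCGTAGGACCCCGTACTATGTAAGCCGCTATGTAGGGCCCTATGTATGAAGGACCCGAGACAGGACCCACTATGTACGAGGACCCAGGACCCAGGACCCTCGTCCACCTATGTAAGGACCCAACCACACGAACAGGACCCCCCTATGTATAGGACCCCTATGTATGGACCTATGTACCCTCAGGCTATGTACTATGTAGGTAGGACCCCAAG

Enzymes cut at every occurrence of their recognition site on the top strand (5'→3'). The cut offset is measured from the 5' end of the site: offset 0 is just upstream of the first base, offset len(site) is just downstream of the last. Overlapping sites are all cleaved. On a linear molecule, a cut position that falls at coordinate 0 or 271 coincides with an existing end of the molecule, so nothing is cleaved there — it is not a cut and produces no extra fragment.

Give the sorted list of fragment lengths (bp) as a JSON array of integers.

Per-enzyme occurrences:
  CdoI (AGGACCC, off=2): starts [2, 45, 52, 63, 108, 120, 137, 144, 151, 173, 192, 209, 260] → cuts [4, 47, 54, 65, 110, 122, 139, 146, 153, 175, 194, 211, 262]
  DwuIII (CTATGTA, off=4): starts [9, 23, 30, 74, 86, 98, 128, 166, 201, 216, 228, 243, 250] → cuts [13, 27, 34, 78, 90, 102, 132, 170, 205, 220, 232, 247, 254]

Pooled cuts: [4, 13, 27, 34, 47, 54, 65, 78, 90, 102, 110, 122, 132, 139, 146, 153, 170, 175, 194, 205, 211, 220, 232, 247, 254, 262]

Fragment lengths:
  [0,4): 4 bp
  [4,13): 9 bp
  [13,27): 14 bp
  [27,34): 7 bp
  [34,47): 13 bp
  [47,54): 7 bp
  [54,65): 11 bp
  [65,78): 13 bp
  [78,90): 12 bp
  [90,102): 12 bp
  [102,110): 8 bp
  [110,122): 12 bp
  [122,132): 10 bp
  [132,139): 7 bp
  [139,146): 7 bp
  [146,153): 7 bp
  [153,170): 17 bp
  [170,175): 5 bp
  [175,194): 19 bp
  [194,205): 11 bp
  [205,211): 6 bp
  [211,220): 9 bp
  [220,232): 12 bp
  [232,247): 15 bp
  [247,254): 7 bp
  [254,262): 8 bp
  [262,271): 9 bp

[4,5,6,7,7,7,7,7,7,8,8,9,9,9,10,11,11,12,12,12,12,13,13,14,15,17,19]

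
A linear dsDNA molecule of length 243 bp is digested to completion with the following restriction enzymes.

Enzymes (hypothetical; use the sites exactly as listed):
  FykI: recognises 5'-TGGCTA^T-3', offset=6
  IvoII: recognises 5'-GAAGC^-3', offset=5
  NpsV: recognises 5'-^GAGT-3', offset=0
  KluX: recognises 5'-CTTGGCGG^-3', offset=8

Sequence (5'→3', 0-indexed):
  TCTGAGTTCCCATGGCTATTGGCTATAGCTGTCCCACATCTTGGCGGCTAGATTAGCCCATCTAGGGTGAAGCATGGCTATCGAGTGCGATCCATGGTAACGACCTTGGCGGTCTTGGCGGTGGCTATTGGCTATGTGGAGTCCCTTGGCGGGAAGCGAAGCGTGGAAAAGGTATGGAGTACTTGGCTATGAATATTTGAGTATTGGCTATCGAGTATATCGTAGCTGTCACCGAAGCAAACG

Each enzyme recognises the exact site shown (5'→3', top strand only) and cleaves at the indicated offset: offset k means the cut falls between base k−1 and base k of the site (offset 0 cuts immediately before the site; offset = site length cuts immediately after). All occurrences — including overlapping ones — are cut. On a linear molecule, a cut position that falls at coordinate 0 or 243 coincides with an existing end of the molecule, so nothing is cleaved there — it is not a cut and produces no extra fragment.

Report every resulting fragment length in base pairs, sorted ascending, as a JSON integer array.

Per-enzyme occurrences:
  FykI TGGCTAT/6: at [12, 19, 74, 121, 128, 183, 204] ⇒ [18, 25, 80, 127, 134, 189, 210]
  IvoII GAAGC/5: at [68, 152, 157, 233] ⇒ [73, 157, 162, 238]
  NpsV GAGT/0: at [3, 82, 138, 176, 198, 212] ⇒ [3, 82, 138, 176, 198, 212]
  KluX CTTGGCGG/8: at [39, 104, 113, 144] ⇒ [47, 112, 121, 152]

Pooled cuts: [3, 18, 25, 47, 73, 80, 82, 112, 121, 127, 134, 138, 152, 157, 162, 176, 189, 198, 210, 212, 238]

Fragment lengths:
  [0,3): 3 bp
  [3,18): 15 bp
  [18,25): 7 bp
  [25,47): 22 bp
  [47,73): 26 bp
  [73,80): 7 bp
  [80,82): 2 bp
  [82,112): 30 bp
  [112,121): 9 bp
  [121,127): 6 bp
  [127,134): 7 bp
  [134,138): 4 bp
  [138,152): 14 bp
  [152,157): 5 bp
  [157,162): 5 bp
  [162,176): 14 bp
  [176,189): 13 bp
  [189,198): 9 bp
  [198,210): 12 bp
  [210,212): 2 bp
  [212,238): 26 bp
  [238,243): 5 bp

[2,2,3,4,5,5,5,6,7,7,7,9,9,12,13,14,14,15,22,26,26,30]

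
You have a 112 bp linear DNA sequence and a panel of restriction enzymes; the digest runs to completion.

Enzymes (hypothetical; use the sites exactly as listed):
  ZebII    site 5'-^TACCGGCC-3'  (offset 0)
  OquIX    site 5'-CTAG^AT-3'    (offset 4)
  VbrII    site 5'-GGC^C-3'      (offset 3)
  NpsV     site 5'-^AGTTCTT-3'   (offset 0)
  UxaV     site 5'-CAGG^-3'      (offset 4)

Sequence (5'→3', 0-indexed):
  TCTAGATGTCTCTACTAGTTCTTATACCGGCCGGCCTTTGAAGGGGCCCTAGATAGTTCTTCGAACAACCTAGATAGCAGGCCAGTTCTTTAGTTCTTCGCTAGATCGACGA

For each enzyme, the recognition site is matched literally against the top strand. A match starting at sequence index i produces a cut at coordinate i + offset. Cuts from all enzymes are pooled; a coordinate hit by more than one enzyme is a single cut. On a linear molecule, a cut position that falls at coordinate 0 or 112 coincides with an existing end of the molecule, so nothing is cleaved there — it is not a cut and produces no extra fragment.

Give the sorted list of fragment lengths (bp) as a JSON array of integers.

[1,1,2,4,5,5,7,8,8,8,8,11,12,13,19]

Site scan:
  ZebII (TACCGGCC, off=0): starts [24] → cuts [24]
  OquIX (CTAGAT, off=4): starts [1, 48, 69, 100] → cuts [5, 52, 73, 104]
  VbrII (GGCC, off=3): starts [28, 32, 44, 79] → cuts [31, 35, 47, 82]
  NpsV (AGTTCTT, off=0): starts [16, 54, 83, 91] → cuts [16, 54, 83, 91]
  UxaV (CAGG, off=4): starts [77] → cuts [81]

Pooled cuts: [5, 16, 24, 31, 35, 47, 52, 54, 73, 81, 82, 83, 91, 104]

Fragments:
  [0,5): 5 bp
  [5,16): 11 bp
  [16,24): 8 bp
  [24,31): 7 bp
  [31,35): 4 bp
  [35,47): 12 bp
  [47,52): 5 bp
  [52,54): 2 bp
  [54,73): 19 bp
  [73,81): 8 bp
  [81,82): 1 bp
  [82,83): 1 bp
  [83,91): 8 bp
  [91,104): 13 bp
  [104,112): 8 bp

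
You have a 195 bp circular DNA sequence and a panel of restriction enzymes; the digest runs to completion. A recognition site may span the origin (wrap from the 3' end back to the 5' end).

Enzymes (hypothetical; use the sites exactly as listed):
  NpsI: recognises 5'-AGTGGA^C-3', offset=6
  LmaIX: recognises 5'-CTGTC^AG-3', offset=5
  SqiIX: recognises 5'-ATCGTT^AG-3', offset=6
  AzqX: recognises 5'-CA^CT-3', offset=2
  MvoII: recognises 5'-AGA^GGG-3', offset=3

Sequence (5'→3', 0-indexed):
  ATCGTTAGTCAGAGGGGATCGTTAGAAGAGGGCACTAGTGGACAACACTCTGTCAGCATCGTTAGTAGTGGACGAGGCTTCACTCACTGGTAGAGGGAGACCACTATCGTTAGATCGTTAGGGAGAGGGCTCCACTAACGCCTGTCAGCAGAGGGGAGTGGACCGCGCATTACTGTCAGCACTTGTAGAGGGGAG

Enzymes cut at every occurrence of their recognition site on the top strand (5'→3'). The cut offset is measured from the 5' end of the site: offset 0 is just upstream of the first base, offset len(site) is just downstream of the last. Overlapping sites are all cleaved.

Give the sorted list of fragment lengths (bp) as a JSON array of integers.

[4,4,5,5,6,6,7,7,7,8,8,8,8,8,8,9,9,9,10,10,10,12,12,15]

Scan for sites:
  NpsI AGTGGAC/6: at [36, 66, 156] ⇒ [42, 72, 162]
  LmaIX CTGTCAG/5: at [49, 141, 172] ⇒ [54, 146, 177]
  SqiIX ATCGTTAG/6: at [0, 17, 57, 105, 113] ⇒ [6, 23, 63, 111, 119]
  AzqX CACT/2: at [32, 45, 80, 84, 101, 132, 179] ⇒ [34, 47, 82, 86, 103, 134, 181]
  MvoII AGAGGG/3: at [10, 26, 91, 123, 149, 186] ⇒ [13, 29, 94, 126, 152, 189]

Pooled cuts: [6, 13, 23, 29, 34, 42, 47, 54, 63, 72, 82, 86, 94, 103, 111, 119, 126, 134, 146, 152, 162, 177, 181, 189]

Fragment lengths:
  6→13: 7 bp
  13→23: 10 bp
  23→29: 6 bp
  29→34: 5 bp
  34→42: 8 bp
  42→47: 5 bp
  47→54: 7 bp
  54→63: 9 bp
  63→72: 9 bp
  72→82: 10 bp
  82→86: 4 bp
  86→94: 8 bp
  94→103: 9 bp
  103→111: 8 bp
  111→119: 8 bp
  119→126: 7 bp
  126→134: 8 bp
  134→146: 12 bp
  146→152: 6 bp
  152→162: 10 bp
  162→177: 15 bp
  177→181: 4 bp
  181→189: 8 bp
  189→6 (wrap): 195-189+6 = 12 bp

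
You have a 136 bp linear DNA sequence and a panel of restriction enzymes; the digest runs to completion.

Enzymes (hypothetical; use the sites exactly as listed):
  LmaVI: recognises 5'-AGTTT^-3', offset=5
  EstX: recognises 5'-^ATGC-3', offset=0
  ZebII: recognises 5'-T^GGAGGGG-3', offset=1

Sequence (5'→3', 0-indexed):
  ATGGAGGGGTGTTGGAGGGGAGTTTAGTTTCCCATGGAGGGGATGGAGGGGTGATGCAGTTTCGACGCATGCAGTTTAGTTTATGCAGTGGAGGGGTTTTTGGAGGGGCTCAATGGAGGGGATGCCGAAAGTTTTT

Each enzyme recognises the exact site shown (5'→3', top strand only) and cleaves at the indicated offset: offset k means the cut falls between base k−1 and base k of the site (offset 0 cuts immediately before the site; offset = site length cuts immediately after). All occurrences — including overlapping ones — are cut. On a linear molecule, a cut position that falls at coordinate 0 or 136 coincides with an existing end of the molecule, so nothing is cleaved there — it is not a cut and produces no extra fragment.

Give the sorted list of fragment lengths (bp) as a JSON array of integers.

Site scan:
  LmaVI (AGTTT, off=5): starts [20, 25, 57, 72, 77, 129] → cuts [25, 30, 62, 77, 82, 134]
  EstX (ATGC, off=0): starts [53, 68, 82, 121] → cuts [53, 68, 82, 121]
  ZebII (TGGAGGGG, off=1): starts [1, 12, 34, 43, 88, 100, 113] → cuts [2, 13, 35, 44, 89, 101, 114]

Pooled cuts: [2, 13, 25, 30, 35, 44, 53, 62, 68, 77, 82, 89, 101, 114, 121, 134]

Fragment lengths:
  [0,2): 2 bp
  [2,13): 11 bp
  [13,25): 12 bp
  [25,30): 5 bp
  [30,35): 5 bp
  [35,44): 9 bp
  [44,53): 9 bp
  [53,62): 9 bp
  [62,68): 6 bp
  [68,77): 9 bp
  [77,82): 5 bp
  [82,89): 7 bp
  [89,101): 12 bp
  [101,114): 13 bp
  [114,121): 7 bp
  [121,134): 13 bp
  [134,136): 2 bp

[2,2,5,5,5,6,7,7,9,9,9,9,11,12,12,13,13]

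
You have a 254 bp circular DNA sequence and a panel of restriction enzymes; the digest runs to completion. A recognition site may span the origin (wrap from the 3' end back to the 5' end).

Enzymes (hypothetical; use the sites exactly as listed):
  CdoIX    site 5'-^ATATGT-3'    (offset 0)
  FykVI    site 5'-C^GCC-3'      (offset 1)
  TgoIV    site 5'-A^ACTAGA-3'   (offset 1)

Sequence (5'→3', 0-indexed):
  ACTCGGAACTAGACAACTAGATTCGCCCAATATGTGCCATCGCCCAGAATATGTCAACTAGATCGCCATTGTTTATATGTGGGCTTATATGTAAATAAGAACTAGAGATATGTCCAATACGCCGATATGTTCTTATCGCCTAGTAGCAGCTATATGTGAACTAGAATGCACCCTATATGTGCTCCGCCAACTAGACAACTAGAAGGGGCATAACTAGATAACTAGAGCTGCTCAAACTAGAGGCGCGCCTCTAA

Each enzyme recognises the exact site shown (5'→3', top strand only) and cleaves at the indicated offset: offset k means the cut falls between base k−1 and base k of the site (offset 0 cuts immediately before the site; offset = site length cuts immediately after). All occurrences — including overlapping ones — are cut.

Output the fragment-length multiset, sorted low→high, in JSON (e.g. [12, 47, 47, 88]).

[4,4,5,7,7,8,8,8,8,8,8,9,10,11,11,12,12,13,13,14,14,15,15,15,15]

Per-enzyme occurrences:
  CdoIX ATATGT/0: at [29, 48, 74, 86, 107, 124, 151, 174] ⇒ [29, 48, 74, 86, 107, 124, 151, 174]
  FykVI CGCC/1: at [23, 40, 63, 119, 136, 184, 245] ⇒ [24, 41, 64, 120, 137, 185, 246]
  TgoIV AACTAGA/1: at [6, 14, 55, 99, 158, 188, 196, 211, 219, 234] ⇒ [7, 15, 56, 100, 159, 189, 197, 212, 220, 235]

Pooled cuts: [7, 15, 24, 29, 41, 48, 56, 64, 74, 86, 100, 107, 120, 124, 137, 151, 159, 174, 185, 189, 197, 212, 220, 235, 246]

Fragment lengths:
  7→15: 8 bp
  15→24: 9 bp
  24→29: 5 bp
  29→41: 12 bp
  41→48: 7 bp
  48→56: 8 bp
  56→64: 8 bp
  64→74: 10 bp
  74→86: 12 bp
  86→100: 14 bp
  100→107: 7 bp
  107→120: 13 bp
  120→124: 4 bp
  124→137: 13 bp
  137→151: 14 bp
  151→159: 8 bp
  159→174: 15 bp
  174→185: 11 bp
  185→189: 4 bp
  189→197: 8 bp
  197→212: 15 bp
  212→220: 8 bp
  220→235: 15 bp
  235→246: 11 bp
  246→7 (wrap): 254-246+7 = 15 bp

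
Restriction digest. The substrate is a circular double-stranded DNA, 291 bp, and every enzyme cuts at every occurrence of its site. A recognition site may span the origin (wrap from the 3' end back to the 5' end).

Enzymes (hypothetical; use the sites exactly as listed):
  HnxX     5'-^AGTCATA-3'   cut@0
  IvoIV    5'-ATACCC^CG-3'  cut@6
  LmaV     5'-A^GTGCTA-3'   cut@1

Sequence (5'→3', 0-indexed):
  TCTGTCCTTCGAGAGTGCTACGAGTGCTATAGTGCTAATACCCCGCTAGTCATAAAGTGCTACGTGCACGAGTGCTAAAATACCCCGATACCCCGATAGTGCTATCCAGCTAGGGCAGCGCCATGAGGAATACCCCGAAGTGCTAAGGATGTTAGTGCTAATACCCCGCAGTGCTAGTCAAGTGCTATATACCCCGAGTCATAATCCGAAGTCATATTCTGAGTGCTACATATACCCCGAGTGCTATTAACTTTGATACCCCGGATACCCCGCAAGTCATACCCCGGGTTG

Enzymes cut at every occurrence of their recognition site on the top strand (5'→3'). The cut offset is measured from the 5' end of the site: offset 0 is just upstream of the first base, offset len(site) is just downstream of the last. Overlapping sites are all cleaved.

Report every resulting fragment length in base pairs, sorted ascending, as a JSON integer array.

[2,3,4,4,4,4,5,8,8,9,9,9,10,11,12,12,13,13,13,14,15,15,15,21,21,37]

Scan for sites:
  HnxX (AGTCATA, off=0): starts [47, 196, 209, 274] → cuts [47, 196, 209, 274]
  IvoIV (ATACCCCG, off=6): starts [37, 79, 87, 129, 160, 188, 231, 255, 264, 278] → cuts [43, 85, 93, 135, 166, 194, 237, 261, 270, 284]
  LmaV (AGTGCTA, off=1): starts [13, 22, 30, 55, 70, 97, 138, 153, 169, 180, 221, 239] → cuts [14, 23, 31, 56, 71, 98, 139, 154, 170, 181, 222, 240]

Pooled cuts: [14, 23, 31, 43, 47, 56, 71, 85, 93, 98, 135, 139, 154, 166, 170, 181, 194, 196, 209, 222, 237, 240, 261, 270, 274, 284]

Fragments:
  14→23: 9 bp
  23→31: 8 bp
  31→43: 12 bp
  43→47: 4 bp
  47→56: 9 bp
  56→71: 15 bp
  71→85: 14 bp
  85→93: 8 bp
  93→98: 5 bp
  98→135: 37 bp
  135→139: 4 bp
  139→154: 15 bp
  154→166: 12 bp
  166→170: 4 bp
  170→181: 11 bp
  181→194: 13 bp
  194→196: 2 bp
  196→209: 13 bp
  209→222: 13 bp
  222→237: 15 bp
  237→240: 3 bp
  240→261: 21 bp
  261→270: 9 bp
  270→274: 4 bp
  274→284: 10 bp
  284→14 (wrap): 291-284+14 = 21 bp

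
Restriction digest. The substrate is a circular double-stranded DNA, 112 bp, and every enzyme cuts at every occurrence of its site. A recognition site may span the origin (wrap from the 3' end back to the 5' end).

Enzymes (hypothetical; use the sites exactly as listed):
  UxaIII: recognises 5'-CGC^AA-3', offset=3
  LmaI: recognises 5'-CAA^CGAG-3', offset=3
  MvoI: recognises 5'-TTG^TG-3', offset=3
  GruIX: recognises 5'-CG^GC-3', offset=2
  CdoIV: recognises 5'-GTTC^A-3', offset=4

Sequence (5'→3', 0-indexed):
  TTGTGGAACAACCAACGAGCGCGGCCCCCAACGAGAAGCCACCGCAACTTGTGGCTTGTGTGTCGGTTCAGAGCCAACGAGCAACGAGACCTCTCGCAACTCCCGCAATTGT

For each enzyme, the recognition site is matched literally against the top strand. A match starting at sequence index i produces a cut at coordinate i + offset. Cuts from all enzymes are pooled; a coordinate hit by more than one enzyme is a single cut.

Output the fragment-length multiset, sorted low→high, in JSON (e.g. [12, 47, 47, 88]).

Per-enzyme occurrences:
  UxaIII CGCAA/3: at [42, 94, 103] ⇒ [45, 97, 106]
  LmaI CAACGAG/3: at [12, 28, 74, 81] ⇒ [15, 31, 77, 84]
  MvoI TTGTG/3: at [0, 48, 55] ⇒ [3, 51, 58]
  GruIX CGGC/2: at [21] ⇒ [23]
  CdoIV GTTCA/4: at [65] ⇒ [69]

Pooled cuts: [3, 15, 23, 31, 45, 51, 58, 69, 77, 84, 97, 106]

Fragments:
  3→15: 12 bp
  15→23: 8 bp
  23→31: 8 bp
  31→45: 14 bp
  45→51: 6 bp
  51→58: 7 bp
  58→69: 11 bp
  69→77: 8 bp
  77→84: 7 bp
  84→97: 13 bp
  97→106: 9 bp
  106→3 (wrap): 112-106+3 = 9 bp

[6,7,7,8,8,8,9,9,11,12,13,14]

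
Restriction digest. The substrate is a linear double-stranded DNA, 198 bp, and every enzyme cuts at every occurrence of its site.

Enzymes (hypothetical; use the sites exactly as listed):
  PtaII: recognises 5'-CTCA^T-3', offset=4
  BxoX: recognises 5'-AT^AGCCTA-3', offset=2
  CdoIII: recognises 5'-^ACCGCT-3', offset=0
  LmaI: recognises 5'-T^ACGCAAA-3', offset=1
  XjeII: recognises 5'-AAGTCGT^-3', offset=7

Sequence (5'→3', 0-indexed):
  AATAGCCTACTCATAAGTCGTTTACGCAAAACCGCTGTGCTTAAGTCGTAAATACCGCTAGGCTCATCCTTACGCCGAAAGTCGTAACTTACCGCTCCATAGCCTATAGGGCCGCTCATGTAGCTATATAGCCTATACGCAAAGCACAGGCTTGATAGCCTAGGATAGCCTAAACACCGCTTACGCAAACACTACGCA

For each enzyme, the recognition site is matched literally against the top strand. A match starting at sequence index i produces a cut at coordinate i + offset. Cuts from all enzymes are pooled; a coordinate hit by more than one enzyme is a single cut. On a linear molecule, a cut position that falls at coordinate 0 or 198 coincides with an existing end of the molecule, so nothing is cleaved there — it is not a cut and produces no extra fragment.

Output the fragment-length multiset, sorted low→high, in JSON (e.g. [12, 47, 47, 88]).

[2,3,4,5,7,7,7,8,9,10,10,10,11,13,16,18,19,19,20]

Scan for sites:
  PtaII (CTCAT, off=4): starts [9, 62, 114] → cuts [13, 66, 118]
  BxoX (ATAGCCTA, off=2): starts [1, 98, 127, 154, 164] → cuts [3, 100, 129, 156, 166]
  CdoIII (ACCGCT, off=0): starts [30, 53, 90, 175] → cuts [30, 53, 90, 175]
  LmaI (TACGCAAA, off=1): starts [22, 135, 181] → cuts [23, 136, 182]
  XjeII (AAGTCGT, off=7): starts [14, 42, 78] → cuts [21, 49, 85]

All cut coordinates (distinct, sorted): [3, 13, 21, 23, 30, 49, 53, 66, 85, 90, 100, 118, 129, 136, 156, 166, 175, 182]

Fragments:
  [0,3): 3 bp
  [3,13): 10 bp
  [13,21): 8 bp
  [21,23): 2 bp
  [23,30): 7 bp
  [30,49): 19 bp
  [49,53): 4 bp
  [53,66): 13 bp
  [66,85): 19 bp
  [85,90): 5 bp
  [90,100): 10 bp
  [100,118): 18 bp
  [118,129): 11 bp
  [129,136): 7 bp
  [136,156): 20 bp
  [156,166): 10 bp
  [166,175): 9 bp
  [175,182): 7 bp
  [182,198): 16 bp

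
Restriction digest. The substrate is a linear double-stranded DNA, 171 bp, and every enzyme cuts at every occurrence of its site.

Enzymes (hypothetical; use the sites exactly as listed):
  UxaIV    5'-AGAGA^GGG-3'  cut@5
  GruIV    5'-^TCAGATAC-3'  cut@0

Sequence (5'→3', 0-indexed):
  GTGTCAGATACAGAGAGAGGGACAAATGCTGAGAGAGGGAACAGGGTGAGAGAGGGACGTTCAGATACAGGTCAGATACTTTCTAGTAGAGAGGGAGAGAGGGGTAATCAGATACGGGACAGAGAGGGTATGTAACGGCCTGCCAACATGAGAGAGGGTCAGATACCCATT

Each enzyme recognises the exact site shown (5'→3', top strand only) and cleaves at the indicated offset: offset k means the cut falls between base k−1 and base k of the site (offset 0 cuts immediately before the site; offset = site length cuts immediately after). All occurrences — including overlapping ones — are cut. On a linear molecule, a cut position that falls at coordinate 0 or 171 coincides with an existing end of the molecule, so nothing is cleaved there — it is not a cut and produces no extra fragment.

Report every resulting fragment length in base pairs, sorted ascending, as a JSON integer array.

[3,3,7,7,8,11,13,15,17,18,18,21,30]

Site scan:
  UxaIV AGAGAGGG/5: at [13, 31, 48, 87, 95, 120, 150] ⇒ [18, 36, 53, 92, 100, 125, 155]
  GruIV TCAGATAC/0: at [3, 60, 71, 107, 158] ⇒ [3, 60, 71, 107, 158]

Pooled cuts: [3, 18, 36, 53, 60, 71, 92, 100, 107, 125, 155, 158]

Fragments:
  [0,3): 3 bp
  [3,18): 15 bp
  [18,36): 18 bp
  [36,53): 17 bp
  [53,60): 7 bp
  [60,71): 11 bp
  [71,92): 21 bp
  [92,100): 8 bp
  [100,107): 7 bp
  [107,125): 18 bp
  [125,155): 30 bp
  [155,158): 3 bp
  [158,171): 13 bp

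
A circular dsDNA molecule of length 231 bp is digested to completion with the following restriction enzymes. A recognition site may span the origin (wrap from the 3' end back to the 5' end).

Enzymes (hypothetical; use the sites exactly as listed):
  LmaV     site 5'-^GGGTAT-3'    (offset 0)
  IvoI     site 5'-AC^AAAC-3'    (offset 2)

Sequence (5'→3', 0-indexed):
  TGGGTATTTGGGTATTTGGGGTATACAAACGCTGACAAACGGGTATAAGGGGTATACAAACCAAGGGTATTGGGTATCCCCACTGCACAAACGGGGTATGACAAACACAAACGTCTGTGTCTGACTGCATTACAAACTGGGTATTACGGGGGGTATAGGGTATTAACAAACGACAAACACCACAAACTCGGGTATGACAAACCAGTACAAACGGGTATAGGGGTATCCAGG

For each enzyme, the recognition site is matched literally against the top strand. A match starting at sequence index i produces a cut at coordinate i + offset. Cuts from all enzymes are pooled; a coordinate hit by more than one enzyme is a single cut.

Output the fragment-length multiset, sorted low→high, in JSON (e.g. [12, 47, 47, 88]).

Scan for sites:
  LmaV GGGTAT/0: at [1, 9, 18, 40, 49, 64, 71, 93, 138, 150, 157, 189, 212, 220] ⇒ [1, 9, 18, 40, 49, 64, 71, 93, 138, 150, 157, 189, 212, 220]
  IvoI ACAAAC/2: at [24, 34, 55, 86, 100, 106, 131, 165, 172, 181, 196, 206] ⇒ [26, 36, 57, 88, 102, 108, 133, 167, 174, 183, 198, 208]

All cut coordinates (distinct, sorted): [1, 9, 18, 26, 36, 40, 49, 57, 64, 71, 88, 93, 102, 108, 133, 138, 150, 157, 167, 174, 183, 189, 198, 208, 212, 220]

Fragments:
  1→9: 8 bp
  9→18: 9 bp
  18→26: 8 bp
  26→36: 10 bp
  36→40: 4 bp
  40→49: 9 bp
  49→57: 8 bp
  57→64: 7 bp
  64→71: 7 bp
  71→88: 17 bp
  88→93: 5 bp
  93→102: 9 bp
  102→108: 6 bp
  108→133: 25 bp
  133→138: 5 bp
  138→150: 12 bp
  150→157: 7 bp
  157→167: 10 bp
  167→174: 7 bp
  174→183: 9 bp
  183→189: 6 bp
  189→198: 9 bp
  198→208: 10 bp
  208→212: 4 bp
  212→220: 8 bp
  220→1 (wrap): 231-220+1 = 12 bp

[4,4,5,5,6,6,7,7,7,7,8,8,8,8,9,9,9,9,9,10,10,10,12,12,17,25]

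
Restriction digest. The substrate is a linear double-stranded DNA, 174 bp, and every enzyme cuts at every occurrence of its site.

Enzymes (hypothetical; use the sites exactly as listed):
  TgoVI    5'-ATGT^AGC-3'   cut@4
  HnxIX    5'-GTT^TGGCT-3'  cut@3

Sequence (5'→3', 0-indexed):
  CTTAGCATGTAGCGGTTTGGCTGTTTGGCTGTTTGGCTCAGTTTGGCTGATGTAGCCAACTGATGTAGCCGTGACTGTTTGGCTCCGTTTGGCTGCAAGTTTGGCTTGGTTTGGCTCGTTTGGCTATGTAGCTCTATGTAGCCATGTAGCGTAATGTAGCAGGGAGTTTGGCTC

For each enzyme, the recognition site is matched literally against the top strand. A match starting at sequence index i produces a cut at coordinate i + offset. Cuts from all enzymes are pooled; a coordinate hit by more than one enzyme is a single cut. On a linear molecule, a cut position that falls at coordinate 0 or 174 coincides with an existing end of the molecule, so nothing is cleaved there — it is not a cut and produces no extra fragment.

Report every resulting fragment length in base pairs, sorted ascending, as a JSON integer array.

Site scan:
  TgoVI ATGTAGC/4: at [6, 49, 62, 125, 135, 143, 153] ⇒ [10, 53, 66, 129, 139, 147, 157]
  HnxIX GTTTGGCT/3: at [14, 22, 30, 40, 76, 86, 98, 108, 117, 165] ⇒ [17, 25, 33, 43, 79, 89, 101, 111, 120, 168]

All cut coordinates (distinct, sorted): [10, 17, 25, 33, 43, 53, 66, 79, 89, 101, 111, 120, 129, 139, 147, 157, 168]

Fragment lengths:
  [0,10): 10 bp
  [10,17): 7 bp
  [17,25): 8 bp
  [25,33): 8 bp
  [33,43): 10 bp
  [43,53): 10 bp
  [53,66): 13 bp
  [66,79): 13 bp
  [79,89): 10 bp
  [89,101): 12 bp
  [101,111): 10 bp
  [111,120): 9 bp
  [120,129): 9 bp
  [129,139): 10 bp
  [139,147): 8 bp
  [147,157): 10 bp
  [157,168): 11 bp
  [168,174): 6 bp

[6,7,8,8,8,9,9,10,10,10,10,10,10,10,11,12,13,13]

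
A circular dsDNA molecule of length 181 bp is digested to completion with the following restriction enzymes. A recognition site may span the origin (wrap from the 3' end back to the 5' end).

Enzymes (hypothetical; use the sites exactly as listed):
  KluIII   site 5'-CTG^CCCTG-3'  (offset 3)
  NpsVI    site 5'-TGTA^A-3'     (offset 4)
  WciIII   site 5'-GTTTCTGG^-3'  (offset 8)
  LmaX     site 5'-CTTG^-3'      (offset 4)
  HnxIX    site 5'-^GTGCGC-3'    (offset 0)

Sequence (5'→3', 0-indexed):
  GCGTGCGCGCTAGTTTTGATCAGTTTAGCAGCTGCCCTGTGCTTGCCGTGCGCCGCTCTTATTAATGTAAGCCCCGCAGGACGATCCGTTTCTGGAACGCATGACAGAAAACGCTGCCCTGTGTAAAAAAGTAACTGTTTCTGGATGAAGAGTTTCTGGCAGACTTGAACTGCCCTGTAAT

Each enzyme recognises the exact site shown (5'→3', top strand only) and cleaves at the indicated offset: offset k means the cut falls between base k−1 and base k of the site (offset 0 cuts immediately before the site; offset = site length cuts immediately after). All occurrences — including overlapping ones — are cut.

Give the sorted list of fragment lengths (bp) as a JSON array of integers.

Site scan:
  KluIII (CTGCCCTG, off=3): starts [31, 113, 169] → cuts [34, 116, 172]
  NpsVI (TGTAA, off=4): starts [65, 121, 175] → cuts [69, 125, 179]
  WciIII (GTTTCTGG, off=8): starts [87, 136, 151] → cuts [95, 144, 159]
  LmaX (CTTG, off=4): starts [41, 163] → cuts [45, 167]
  HnxIX (GTGCGC, off=0): starts [2, 47] → cuts [2, 47]

Pooled cuts: [2, 34, 45, 47, 69, 95, 116, 125, 144, 159, 167, 172, 179]

Fragment lengths:
  2→34: 32 bp
  34→45: 11 bp
  45→47: 2 bp
  47→69: 22 bp
  69→95: 26 bp
  95→116: 21 bp
  116→125: 9 bp
  125→144: 19 bp
  144→159: 15 bp
  159→167: 8 bp
  167→172: 5 bp
  172→179: 7 bp
  179→2 (wrap): 181-179+2 = 4 bp

[2,4,5,7,8,9,11,15,19,21,22,26,32]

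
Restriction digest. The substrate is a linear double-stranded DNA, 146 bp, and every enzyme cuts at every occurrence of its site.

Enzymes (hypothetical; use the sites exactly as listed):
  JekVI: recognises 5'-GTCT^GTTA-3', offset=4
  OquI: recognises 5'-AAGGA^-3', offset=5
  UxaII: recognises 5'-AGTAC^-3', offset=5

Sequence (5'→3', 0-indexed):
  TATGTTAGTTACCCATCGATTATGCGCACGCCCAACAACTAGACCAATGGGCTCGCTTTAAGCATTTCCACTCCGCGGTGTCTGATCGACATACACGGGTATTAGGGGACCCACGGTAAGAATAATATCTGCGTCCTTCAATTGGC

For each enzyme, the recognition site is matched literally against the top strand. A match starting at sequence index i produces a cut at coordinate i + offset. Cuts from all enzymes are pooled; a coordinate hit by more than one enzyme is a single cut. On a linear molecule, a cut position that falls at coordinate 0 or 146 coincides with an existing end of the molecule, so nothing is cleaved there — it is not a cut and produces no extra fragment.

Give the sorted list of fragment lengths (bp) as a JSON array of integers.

[146]

Scan for sites:
  JekVI (GTCTGTTA, off=4): no sites
  OquI (AAGGA, off=5): no sites
  UxaII (AGTAC, off=5): no sites

Pooled cuts: ∅

Fragment lengths:
  no cuts → one linear fragment of 146 bp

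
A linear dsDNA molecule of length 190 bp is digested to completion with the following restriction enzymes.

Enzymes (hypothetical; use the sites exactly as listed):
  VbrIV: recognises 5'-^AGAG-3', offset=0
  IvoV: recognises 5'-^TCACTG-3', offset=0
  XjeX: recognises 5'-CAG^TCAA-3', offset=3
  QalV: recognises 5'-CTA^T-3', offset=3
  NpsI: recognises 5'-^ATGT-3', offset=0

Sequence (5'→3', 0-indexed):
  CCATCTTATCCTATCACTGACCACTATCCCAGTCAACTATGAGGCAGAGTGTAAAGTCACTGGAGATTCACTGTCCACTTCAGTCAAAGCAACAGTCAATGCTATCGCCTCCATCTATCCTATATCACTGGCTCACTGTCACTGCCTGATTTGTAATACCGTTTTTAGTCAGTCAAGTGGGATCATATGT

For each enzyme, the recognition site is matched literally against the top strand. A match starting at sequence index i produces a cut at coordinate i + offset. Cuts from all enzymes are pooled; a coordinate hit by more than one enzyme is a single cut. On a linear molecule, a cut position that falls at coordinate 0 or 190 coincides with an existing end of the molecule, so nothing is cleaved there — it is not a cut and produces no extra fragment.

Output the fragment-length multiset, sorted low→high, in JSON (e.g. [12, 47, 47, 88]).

Per-enzyme occurrences:
  VbrIV (AGAG, off=0): starts [45] → cuts [45]
  IvoV (TCACTG, off=0): starts [13, 56, 67, 124, 132, 138] → cuts [13, 56, 67, 124, 132, 138]
  XjeX (CAGTCAA, off=3): starts [29, 80, 92, 169] → cuts [32, 83, 95, 172]
  QalV (CTAT, off=3): starts [10, 23, 36, 101, 114, 119] → cuts [13, 26, 39, 104, 117, 122]
  NpsI (ATGT, off=0): starts [186] → cuts [186]

All cut coordinates (distinct, sorted): [13, 26, 32, 39, 45, 56, 67, 83, 95, 104, 117, 122, 124, 132, 138, 172, 186]

Fragments:
  [0,13): 13 bp
  [13,26): 13 bp
  [26,32): 6 bp
  [32,39): 7 bp
  [39,45): 6 bp
  [45,56): 11 bp
  [56,67): 11 bp
  [67,83): 16 bp
  [83,95): 12 bp
  [95,104): 9 bp
  [104,117): 13 bp
  [117,122): 5 bp
  [122,124): 2 bp
  [124,132): 8 bp
  [132,138): 6 bp
  [138,172): 34 bp
  [172,186): 14 bp
  [186,190): 4 bp

[2,4,5,6,6,6,7,8,9,11,11,12,13,13,13,14,16,34]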